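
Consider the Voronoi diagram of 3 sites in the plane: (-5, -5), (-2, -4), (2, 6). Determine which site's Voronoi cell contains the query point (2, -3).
Nearest site = (-2, -4)

The Voronoi cell of site s contains exactly those query points closer to s than to any other site. Compute squared distances from q = (2, -3) to each site:
  (-2 − 2)² + (-4 − -3)² = 17
  (-5 − 2)² + (-5 − -3)² = 53
  (2 − 2)² + (6 − -3)² = 81
Minimum is attained by (-2, -4), so q lies in its Voronoi cell.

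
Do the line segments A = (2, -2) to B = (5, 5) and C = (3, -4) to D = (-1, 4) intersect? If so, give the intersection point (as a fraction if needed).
Yes; intersection at (2, -2) (t = 0 on AB, s = 1/4 on CD)

Parametrize AB as A + t(B − A) = (2 + 3 t, -2 + 7 t) and CD as C + s(D − C) = (3 + -4 s, -4 + 8 s). Solve the linear system for (t, s). Determinant = -52 ≠ 0, so a unique intersection of the containing lines exists. Solution: t = 0, s = 1/4 — both in [0, 1], so the segments cross. Intersection point: (2, -2).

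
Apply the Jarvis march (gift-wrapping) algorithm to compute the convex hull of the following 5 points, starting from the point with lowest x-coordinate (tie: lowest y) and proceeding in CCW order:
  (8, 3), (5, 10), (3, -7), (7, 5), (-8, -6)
Hull (CCW) = [(-8, -6), (3, -7), (8, 3), (5, 10)]

Jarvis march: at each step, from the current hull vertex p, select the next vertex q as the point such that every other point lies strictly to the left of (or on) the directed line p → q. (Equivalently: for every other point r, the cross product (q − p) × (r − p) ≥ 0.)
Starting point (lowest x, tie lowest y): (-8, -6). Wrap until returning to start. Resulting hull: (-8, -6), (3, -7), (8, 3), (5, 10).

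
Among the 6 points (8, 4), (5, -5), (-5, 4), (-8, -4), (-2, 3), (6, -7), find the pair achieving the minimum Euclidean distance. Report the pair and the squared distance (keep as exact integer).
Pair = ((5, -5), (6, -7)); squared distance = 5

Compute all C(6, 2) = 15 pairwise squared distances (x_i − x_j)² + (y_i − y_j)². The minimum is 5, attained by the pair ((5, -5), (6, -7)).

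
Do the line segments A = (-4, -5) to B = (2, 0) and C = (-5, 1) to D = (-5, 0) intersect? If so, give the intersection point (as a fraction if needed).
No (intersection of containing lines falls outside at least one segment)

Parametrize and solve: t = -1/6, s = 41/6. At least one of these is outside [0, 1], so the segments do not intersect.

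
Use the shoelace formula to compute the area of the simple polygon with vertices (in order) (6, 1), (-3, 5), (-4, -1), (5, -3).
Area = 48

Shoelace formula: Area = (1/2) |Σ_i (x_i · y_{i+1} − x_{i+1} · y_i)| (indices mod n). Compute each cross term:
  (6)(5) − (-3)(1) = 33
  (-3)(-1) − (-4)(5) = 23
  (-4)(-3) − (5)(-1) = 17
  (5)(1) − (6)(-3) = 23
Sum = 96, so (signed) Area = 96/2 = 48, |Area| = 48.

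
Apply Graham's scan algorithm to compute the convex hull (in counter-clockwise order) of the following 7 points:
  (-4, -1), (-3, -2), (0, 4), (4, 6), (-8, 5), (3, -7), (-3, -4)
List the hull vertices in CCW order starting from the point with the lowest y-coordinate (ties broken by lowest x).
Hull (CCW) = [(3, -7), (4, 6), (-8, 5), (-3, -4)]

Graham scan procedure:
  1. Find the pivot p₀ = point with lowest y (tie → lowest x): (3, -7).
  2. Sort the remaining points by polar angle around p₀.
  3. Walk through sorted points, maintaining a stack; pop the top while the last three entries make a non-left turn (cross product ≤ 0).
  4. Final stack is the convex hull in CCW order: (3, -7), (4, 6), (-8, 5), (-3, -4).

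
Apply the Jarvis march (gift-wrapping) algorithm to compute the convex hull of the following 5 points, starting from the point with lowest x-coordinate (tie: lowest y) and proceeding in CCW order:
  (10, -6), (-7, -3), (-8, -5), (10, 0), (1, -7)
Hull (CCW) = [(-8, -5), (1, -7), (10, -6), (10, 0), (-7, -3)]

Jarvis march: at each step, from the current hull vertex p, select the next vertex q as the point such that every other point lies strictly to the left of (or on) the directed line p → q. (Equivalently: for every other point r, the cross product (q − p) × (r − p) ≥ 0.)
Starting point (lowest x, tie lowest y): (-8, -5). Wrap until returning to start. Resulting hull: (-8, -5), (1, -7), (10, -6), (10, 0), (-7, -3).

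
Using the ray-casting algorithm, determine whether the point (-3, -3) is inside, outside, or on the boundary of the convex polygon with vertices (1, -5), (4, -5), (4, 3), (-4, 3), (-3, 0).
The point (-3, -3) lies strictly outside the polygon

Cast a horizontal ray to the right from the query point and count how many polygon edges it crosses (each edge strictly once or zero times, handled with the usual half-open convention). 
Parity of crossings → even ⇒ outside.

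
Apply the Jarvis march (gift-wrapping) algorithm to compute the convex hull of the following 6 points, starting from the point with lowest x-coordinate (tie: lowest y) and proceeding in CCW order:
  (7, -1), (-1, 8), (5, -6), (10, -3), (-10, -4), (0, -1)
Hull (CCW) = [(-10, -4), (5, -6), (10, -3), (-1, 8)]

Jarvis march: at each step, from the current hull vertex p, select the next vertex q as the point such that every other point lies strictly to the left of (or on) the directed line p → q. (Equivalently: for every other point r, the cross product (q − p) × (r − p) ≥ 0.)
Starting point (lowest x, tie lowest y): (-10, -4). Wrap until returning to start. Resulting hull: (-10, -4), (5, -6), (10, -3), (-1, 8).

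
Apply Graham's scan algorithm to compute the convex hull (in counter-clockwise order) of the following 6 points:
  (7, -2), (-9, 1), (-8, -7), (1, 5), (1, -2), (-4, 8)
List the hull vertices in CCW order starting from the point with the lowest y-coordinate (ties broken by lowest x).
Hull (CCW) = [(-8, -7), (7, -2), (1, 5), (-4, 8), (-9, 1)]

Graham scan procedure:
  1. Find the pivot p₀ = point with lowest y (tie → lowest x): (-8, -7).
  2. Sort the remaining points by polar angle around p₀.
  3. Walk through sorted points, maintaining a stack; pop the top while the last three entries make a non-left turn (cross product ≤ 0).
  4. Final stack is the convex hull in CCW order: (-8, -7), (7, -2), (1, 5), (-4, 8), (-9, 1).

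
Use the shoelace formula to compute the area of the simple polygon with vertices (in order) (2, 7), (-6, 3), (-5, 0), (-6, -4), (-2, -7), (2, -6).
Area = 169/2

Shoelace formula: Area = (1/2) |Σ_i (x_i · y_{i+1} − x_{i+1} · y_i)| (indices mod n). Compute each cross term:
  (2)(3) − (-6)(7) = 48
  (-6)(0) − (-5)(3) = 15
  (-5)(-4) − (-6)(0) = 20
  (-6)(-7) − (-2)(-4) = 34
  (-2)(-6) − (2)(-7) = 26
  (2)(7) − (2)(-6) = 26
Sum = 169, so (signed) Area = 169/2 = 169/2, |Area| = 169/2.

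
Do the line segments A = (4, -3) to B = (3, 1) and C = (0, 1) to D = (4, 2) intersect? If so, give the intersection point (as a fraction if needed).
No (intersection of containing lines falls outside at least one segment)

Parametrize and solve: t = 20/17, s = 12/17. At least one of these is outside [0, 1], so the segments do not intersect.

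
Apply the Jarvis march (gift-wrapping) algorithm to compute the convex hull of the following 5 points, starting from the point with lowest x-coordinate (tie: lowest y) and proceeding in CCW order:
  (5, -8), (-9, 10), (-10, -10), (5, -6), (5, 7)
Hull (CCW) = [(-10, -10), (5, -8), (5, 7), (-9, 10)]

Jarvis march: at each step, from the current hull vertex p, select the next vertex q as the point such that every other point lies strictly to the left of (or on) the directed line p → q. (Equivalently: for every other point r, the cross product (q − p) × (r − p) ≥ 0.)
Starting point (lowest x, tie lowest y): (-10, -10). Wrap until returning to start. Resulting hull: (-10, -10), (5, -8), (5, 7), (-9, 10).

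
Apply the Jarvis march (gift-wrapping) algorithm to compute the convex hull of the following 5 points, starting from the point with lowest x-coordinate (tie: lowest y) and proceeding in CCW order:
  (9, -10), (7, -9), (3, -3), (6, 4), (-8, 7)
Hull (CCW) = [(-8, 7), (7, -9), (9, -10), (6, 4)]

Jarvis march: at each step, from the current hull vertex p, select the next vertex q as the point such that every other point lies strictly to the left of (or on) the directed line p → q. (Equivalently: for every other point r, the cross product (q − p) × (r − p) ≥ 0.)
Starting point (lowest x, tie lowest y): (-8, 7). Wrap until returning to start. Resulting hull: (-8, 7), (7, -9), (9, -10), (6, 4).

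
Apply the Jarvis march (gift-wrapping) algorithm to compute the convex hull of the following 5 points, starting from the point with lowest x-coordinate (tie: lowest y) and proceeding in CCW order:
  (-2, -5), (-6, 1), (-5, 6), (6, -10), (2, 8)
Hull (CCW) = [(-6, 1), (-2, -5), (6, -10), (2, 8), (-5, 6)]

Jarvis march: at each step, from the current hull vertex p, select the next vertex q as the point such that every other point lies strictly to the left of (or on) the directed line p → q. (Equivalently: for every other point r, the cross product (q − p) × (r − p) ≥ 0.)
Starting point (lowest x, tie lowest y): (-6, 1). Wrap until returning to start. Resulting hull: (-6, 1), (-2, -5), (6, -10), (2, 8), (-5, 6).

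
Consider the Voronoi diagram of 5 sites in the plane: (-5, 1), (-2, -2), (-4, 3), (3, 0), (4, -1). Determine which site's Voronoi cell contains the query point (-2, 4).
Nearest site = (-4, 3)

The Voronoi cell of site s contains exactly those query points closer to s than to any other site. Compute squared distances from q = (-2, 4) to each site:
  (-4 − -2)² + (3 − 4)² = 5
  (-5 − -2)² + (1 − 4)² = 18
  (-2 − -2)² + (-2 − 4)² = 36
  (3 − -2)² + (0 − 4)² = 41
  (4 − -2)² + (-1 − 4)² = 61
Minimum is attained by (-4, 3), so q lies in its Voronoi cell.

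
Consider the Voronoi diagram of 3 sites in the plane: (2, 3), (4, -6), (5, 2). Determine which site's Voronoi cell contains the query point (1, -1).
Nearest site = (2, 3)

The Voronoi cell of site s contains exactly those query points closer to s than to any other site. Compute squared distances from q = (1, -1) to each site:
  (2 − 1)² + (3 − -1)² = 17
  (5 − 1)² + (2 − -1)² = 25
  (4 − 1)² + (-6 − -1)² = 34
Minimum is attained by (2, 3), so q lies in its Voronoi cell.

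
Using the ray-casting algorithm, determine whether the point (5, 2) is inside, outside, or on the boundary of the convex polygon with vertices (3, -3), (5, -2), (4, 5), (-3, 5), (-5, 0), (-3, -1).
The point (5, 2) lies strictly outside the polygon

Cast a horizontal ray to the right from the query point and count how many polygon edges it crosses (each edge strictly once or zero times, handled with the usual half-open convention). 
Parity of crossings → even ⇒ outside.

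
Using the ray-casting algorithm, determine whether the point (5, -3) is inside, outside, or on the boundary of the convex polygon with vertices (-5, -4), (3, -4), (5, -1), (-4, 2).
The point (5, -3) lies strictly outside the polygon

Cast a horizontal ray to the right from the query point and count how many polygon edges it crosses (each edge strictly once or zero times, handled with the usual half-open convention). 
Parity of crossings → even ⇒ outside.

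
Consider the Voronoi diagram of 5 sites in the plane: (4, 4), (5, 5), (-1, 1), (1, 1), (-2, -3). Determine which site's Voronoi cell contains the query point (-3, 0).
Nearest site = (-1, 1)

The Voronoi cell of site s contains exactly those query points closer to s than to any other site. Compute squared distances from q = (-3, 0) to each site:
  (-1 − -3)² + (1 − 0)² = 5
  (-2 − -3)² + (-3 − 0)² = 10
  (1 − -3)² + (1 − 0)² = 17
  (4 − -3)² + (4 − 0)² = 65
  (5 − -3)² + (5 − 0)² = 89
Minimum is attained by (-1, 1), so q lies in its Voronoi cell.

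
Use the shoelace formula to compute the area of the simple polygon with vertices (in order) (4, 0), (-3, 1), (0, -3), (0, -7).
Area = 41/2

Shoelace formula: Area = (1/2) |Σ_i (x_i · y_{i+1} − x_{i+1} · y_i)| (indices mod n). Compute each cross term:
  (4)(1) − (-3)(0) = 4
  (-3)(-3) − (0)(1) = 9
  (0)(-7) − (0)(-3) = 0
  (0)(0) − (4)(-7) = 28
Sum = 41, so (signed) Area = 41/2 = 41/2, |Area| = 41/2.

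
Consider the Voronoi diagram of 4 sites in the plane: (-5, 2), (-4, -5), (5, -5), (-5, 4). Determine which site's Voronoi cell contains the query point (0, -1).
Nearest site = (-4, -5)

The Voronoi cell of site s contains exactly those query points closer to s than to any other site. Compute squared distances from q = (0, -1) to each site:
  (-4 − 0)² + (-5 − -1)² = 32
  (-5 − 0)² + (2 − -1)² = 34
  (5 − 0)² + (-5 − -1)² = 41
  (-5 − 0)² + (4 − -1)² = 50
Minimum is attained by (-4, -5), so q lies in its Voronoi cell.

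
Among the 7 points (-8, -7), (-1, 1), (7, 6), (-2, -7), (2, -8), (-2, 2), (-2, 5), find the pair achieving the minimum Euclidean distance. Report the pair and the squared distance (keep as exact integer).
Pair = ((-1, 1), (-2, 2)); squared distance = 2

Compute all C(7, 2) = 21 pairwise squared distances (x_i − x_j)² + (y_i − y_j)². The minimum is 2, attained by the pair ((-1, 1), (-2, 2)).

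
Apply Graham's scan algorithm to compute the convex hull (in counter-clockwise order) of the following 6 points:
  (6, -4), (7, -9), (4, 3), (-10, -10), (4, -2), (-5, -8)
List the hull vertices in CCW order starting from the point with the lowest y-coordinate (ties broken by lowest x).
Hull (CCW) = [(-10, -10), (7, -9), (6, -4), (4, 3)]

Graham scan procedure:
  1. Find the pivot p₀ = point with lowest y (tie → lowest x): (-10, -10).
  2. Sort the remaining points by polar angle around p₀.
  3. Walk through sorted points, maintaining a stack; pop the top while the last three entries make a non-left turn (cross product ≤ 0).
  4. Final stack is the convex hull in CCW order: (-10, -10), (7, -9), (6, -4), (4, 3).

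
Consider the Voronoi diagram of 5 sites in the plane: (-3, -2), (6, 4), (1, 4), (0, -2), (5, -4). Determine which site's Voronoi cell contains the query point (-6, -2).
Nearest site = (-3, -2)

The Voronoi cell of site s contains exactly those query points closer to s than to any other site. Compute squared distances from q = (-6, -2) to each site:
  (-3 − -6)² + (-2 − -2)² = 9
  (0 − -6)² + (-2 − -2)² = 36
  (1 − -6)² + (4 − -2)² = 85
  (5 − -6)² + (-4 − -2)² = 125
  (6 − -6)² + (4 − -2)² = 180
Minimum is attained by (-3, -2), so q lies in its Voronoi cell.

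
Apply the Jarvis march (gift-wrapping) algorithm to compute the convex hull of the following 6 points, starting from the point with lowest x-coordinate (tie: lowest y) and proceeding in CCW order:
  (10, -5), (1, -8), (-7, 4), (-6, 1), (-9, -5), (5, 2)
Hull (CCW) = [(-9, -5), (1, -8), (10, -5), (5, 2), (-7, 4)]

Jarvis march: at each step, from the current hull vertex p, select the next vertex q as the point such that every other point lies strictly to the left of (or on) the directed line p → q. (Equivalently: for every other point r, the cross product (q − p) × (r − p) ≥ 0.)
Starting point (lowest x, tie lowest y): (-9, -5). Wrap until returning to start. Resulting hull: (-9, -5), (1, -8), (10, -5), (5, 2), (-7, 4).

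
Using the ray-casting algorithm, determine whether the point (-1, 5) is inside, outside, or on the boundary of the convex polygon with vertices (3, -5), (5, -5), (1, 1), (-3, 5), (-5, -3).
The point (-1, 5) lies strictly outside the polygon

Cast a horizontal ray to the right from the query point and count how many polygon edges it crosses (each edge strictly once or zero times, handled with the usual half-open convention). 
Parity of crossings → even ⇒ outside.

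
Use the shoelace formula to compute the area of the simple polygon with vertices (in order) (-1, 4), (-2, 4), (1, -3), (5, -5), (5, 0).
Area = 61/2

Shoelace formula: Area = (1/2) |Σ_i (x_i · y_{i+1} − x_{i+1} · y_i)| (indices mod n). Compute each cross term:
  (-1)(4) − (-2)(4) = 4
  (-2)(-3) − (1)(4) = 2
  (1)(-5) − (5)(-3) = 10
  (5)(0) − (5)(-5) = 25
  (5)(4) − (-1)(0) = 20
Sum = 61, so (signed) Area = 61/2 = 61/2, |Area| = 61/2.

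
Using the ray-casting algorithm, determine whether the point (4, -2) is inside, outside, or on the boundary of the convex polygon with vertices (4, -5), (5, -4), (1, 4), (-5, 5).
The point (4, -2) lies on the polygon boundary

Boundary check: the query satisfies the collinearity and bounding-box conditions for some polygon edge, so it lies exactly on the boundary.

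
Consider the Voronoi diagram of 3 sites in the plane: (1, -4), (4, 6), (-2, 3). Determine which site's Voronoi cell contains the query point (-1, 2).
Nearest site = (-2, 3)

The Voronoi cell of site s contains exactly those query points closer to s than to any other site. Compute squared distances from q = (-1, 2) to each site:
  (-2 − -1)² + (3 − 2)² = 2
  (1 − -1)² + (-4 − 2)² = 40
  (4 − -1)² + (6 − 2)² = 41
Minimum is attained by (-2, 3), so q lies in its Voronoi cell.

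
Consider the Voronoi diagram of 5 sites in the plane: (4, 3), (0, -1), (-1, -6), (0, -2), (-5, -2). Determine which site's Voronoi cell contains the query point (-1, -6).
Nearest site = (-1, -6)

The Voronoi cell of site s contains exactly those query points closer to s than to any other site. Compute squared distances from q = (-1, -6) to each site:
  (-1 − -1)² + (-6 − -6)² = 0
  (0 − -1)² + (-2 − -6)² = 17
  (0 − -1)² + (-1 − -6)² = 26
  (-5 − -1)² + (-2 − -6)² = 32
  (4 − -1)² + (3 − -6)² = 106
Minimum is attained by (-1, -6), so q lies in its Voronoi cell.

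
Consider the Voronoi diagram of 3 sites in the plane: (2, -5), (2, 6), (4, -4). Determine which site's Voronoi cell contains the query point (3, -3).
Nearest site = (4, -4)

The Voronoi cell of site s contains exactly those query points closer to s than to any other site. Compute squared distances from q = (3, -3) to each site:
  (4 − 3)² + (-4 − -3)² = 2
  (2 − 3)² + (-5 − -3)² = 5
  (2 − 3)² + (6 − -3)² = 82
Minimum is attained by (4, -4), so q lies in its Voronoi cell.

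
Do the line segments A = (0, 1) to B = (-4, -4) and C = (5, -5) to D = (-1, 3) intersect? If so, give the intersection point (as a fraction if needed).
No (intersection of containing lines falls outside at least one segment)

Parametrize and solve: t = -2/31, s = 49/62. At least one of these is outside [0, 1], so the segments do not intersect.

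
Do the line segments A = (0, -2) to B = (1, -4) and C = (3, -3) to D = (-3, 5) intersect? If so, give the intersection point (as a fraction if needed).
No (intersection of containing lines falls outside at least one segment)

Parametrize and solve: t = -9/2, s = 5/4. At least one of these is outside [0, 1], so the segments do not intersect.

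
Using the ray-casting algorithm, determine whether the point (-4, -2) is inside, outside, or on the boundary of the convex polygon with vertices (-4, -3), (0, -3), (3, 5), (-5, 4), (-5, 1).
The point (-4, -2) lies strictly inside the polygon

Cast a horizontal ray to the right from the query point and count how many polygon edges it crosses (each edge strictly once or zero times, handled with the usual half-open convention). 
Parity of crossings → odd ⇒ inside.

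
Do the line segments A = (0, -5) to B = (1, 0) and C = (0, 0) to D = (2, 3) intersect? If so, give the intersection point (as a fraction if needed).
No (intersection of containing lines falls outside at least one segment)

Parametrize and solve: t = 10/7, s = 5/7. At least one of these is outside [0, 1], so the segments do not intersect.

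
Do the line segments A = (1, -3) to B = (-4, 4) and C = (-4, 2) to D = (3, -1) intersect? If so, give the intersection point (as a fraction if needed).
Yes; intersection at (-33/17, 19/17) (t = 10/17 on AB, s = 5/17 on CD)

Parametrize AB as A + t(B − A) = (1 + -5 t, -3 + 7 t) and CD as C + s(D − C) = (-4 + 7 s, 2 + -3 s). Solve the linear system for (t, s). Determinant = 34 ≠ 0, so a unique intersection of the containing lines exists. Solution: t = 10/17, s = 5/17 — both in [0, 1], so the segments cross. Intersection point: (-33/17, 19/17).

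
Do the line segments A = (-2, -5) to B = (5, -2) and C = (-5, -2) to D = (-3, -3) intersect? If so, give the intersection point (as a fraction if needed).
No (intersection of containing lines falls outside at least one segment)

Parametrize and solve: t = 3/13, s = 30/13. At least one of these is outside [0, 1], so the segments do not intersect.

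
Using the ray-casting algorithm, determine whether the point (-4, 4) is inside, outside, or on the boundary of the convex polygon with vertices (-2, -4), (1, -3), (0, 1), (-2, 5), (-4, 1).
The point (-4, 4) lies strictly outside the polygon

Cast a horizontal ray to the right from the query point and count how many polygon edges it crosses (each edge strictly once or zero times, handled with the usual half-open convention). 
Parity of crossings → even ⇒ outside.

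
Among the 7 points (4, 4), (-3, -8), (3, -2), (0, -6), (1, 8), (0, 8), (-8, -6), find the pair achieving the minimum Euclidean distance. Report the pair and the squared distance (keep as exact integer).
Pair = ((1, 8), (0, 8)); squared distance = 1

Compute all C(7, 2) = 21 pairwise squared distances (x_i − x_j)² + (y_i − y_j)². The minimum is 1, attained by the pair ((1, 8), (0, 8)).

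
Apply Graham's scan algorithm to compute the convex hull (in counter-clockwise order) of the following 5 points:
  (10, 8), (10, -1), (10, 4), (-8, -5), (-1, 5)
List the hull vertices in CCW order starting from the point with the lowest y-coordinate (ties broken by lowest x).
Hull (CCW) = [(-8, -5), (10, -1), (10, 8), (-1, 5)]

Graham scan procedure:
  1. Find the pivot p₀ = point with lowest y (tie → lowest x): (-8, -5).
  2. Sort the remaining points by polar angle around p₀.
  3. Walk through sorted points, maintaining a stack; pop the top while the last three entries make a non-left turn (cross product ≤ 0).
  4. Final stack is the convex hull in CCW order: (-8, -5), (10, -1), (10, 8), (-1, 5).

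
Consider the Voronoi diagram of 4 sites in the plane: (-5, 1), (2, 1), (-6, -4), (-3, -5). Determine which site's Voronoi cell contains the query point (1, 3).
Nearest site = (2, 1)

The Voronoi cell of site s contains exactly those query points closer to s than to any other site. Compute squared distances from q = (1, 3) to each site:
  (2 − 1)² + (1 − 3)² = 5
  (-5 − 1)² + (1 − 3)² = 40
  (-3 − 1)² + (-5 − 3)² = 80
  (-6 − 1)² + (-4 − 3)² = 98
Minimum is attained by (2, 1), so q lies in its Voronoi cell.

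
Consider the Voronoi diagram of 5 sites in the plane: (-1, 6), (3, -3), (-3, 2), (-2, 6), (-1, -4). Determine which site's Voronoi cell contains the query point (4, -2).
Nearest site = (3, -3)

The Voronoi cell of site s contains exactly those query points closer to s than to any other site. Compute squared distances from q = (4, -2) to each site:
  (3 − 4)² + (-3 − -2)² = 2
  (-1 − 4)² + (-4 − -2)² = 29
  (-3 − 4)² + (2 − -2)² = 65
  (-1 − 4)² + (6 − -2)² = 89
  (-2 − 4)² + (6 − -2)² = 100
Minimum is attained by (3, -3), so q lies in its Voronoi cell.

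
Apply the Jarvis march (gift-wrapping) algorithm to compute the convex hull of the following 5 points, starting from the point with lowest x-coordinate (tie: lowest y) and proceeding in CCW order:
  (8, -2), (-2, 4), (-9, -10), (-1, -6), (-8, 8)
Hull (CCW) = [(-9, -10), (8, -2), (-8, 8)]

Jarvis march: at each step, from the current hull vertex p, select the next vertex q as the point such that every other point lies strictly to the left of (or on) the directed line p → q. (Equivalently: for every other point r, the cross product (q − p) × (r − p) ≥ 0.)
Starting point (lowest x, tie lowest y): (-9, -10). Wrap until returning to start. Resulting hull: (-9, -10), (8, -2), (-8, 8).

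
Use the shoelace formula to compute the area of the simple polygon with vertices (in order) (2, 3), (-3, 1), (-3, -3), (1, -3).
Area = 22

Shoelace formula: Area = (1/2) |Σ_i (x_i · y_{i+1} − x_{i+1} · y_i)| (indices mod n). Compute each cross term:
  (2)(1) − (-3)(3) = 11
  (-3)(-3) − (-3)(1) = 12
  (-3)(-3) − (1)(-3) = 12
  (1)(3) − (2)(-3) = 9
Sum = 44, so (signed) Area = 44/2 = 22, |Area| = 22.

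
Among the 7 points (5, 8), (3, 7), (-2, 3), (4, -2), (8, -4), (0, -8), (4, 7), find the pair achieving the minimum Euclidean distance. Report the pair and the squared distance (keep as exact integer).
Pair = ((3, 7), (4, 7)); squared distance = 1

Compute all C(7, 2) = 21 pairwise squared distances (x_i − x_j)² + (y_i − y_j)². The minimum is 1, attained by the pair ((3, 7), (4, 7)).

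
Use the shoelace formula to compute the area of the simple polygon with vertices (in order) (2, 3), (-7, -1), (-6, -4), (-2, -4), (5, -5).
Area = 56

Shoelace formula: Area = (1/2) |Σ_i (x_i · y_{i+1} − x_{i+1} · y_i)| (indices mod n). Compute each cross term:
  (2)(-1) − (-7)(3) = 19
  (-7)(-4) − (-6)(-1) = 22
  (-6)(-4) − (-2)(-4) = 16
  (-2)(-5) − (5)(-4) = 30
  (5)(3) − (2)(-5) = 25
Sum = 112, so (signed) Area = 112/2 = 56, |Area| = 56.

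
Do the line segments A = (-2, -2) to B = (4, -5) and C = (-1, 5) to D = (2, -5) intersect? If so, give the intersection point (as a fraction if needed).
Yes; intersection at (28/17, -65/17) (t = 31/51 on AB, s = 15/17 on CD)

Parametrize AB as A + t(B − A) = (-2 + 6 t, -2 + -3 t) and CD as C + s(D − C) = (-1 + 3 s, 5 + -10 s). Solve the linear system for (t, s). Determinant = 51 ≠ 0, so a unique intersection of the containing lines exists. Solution: t = 31/51, s = 15/17 — both in [0, 1], so the segments cross. Intersection point: (28/17, -65/17).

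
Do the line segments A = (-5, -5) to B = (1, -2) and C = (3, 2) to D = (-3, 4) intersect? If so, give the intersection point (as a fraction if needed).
No (intersection of containing lines falls outside at least one segment)

Parametrize and solve: t = 29/15, s = -3/5. At least one of these is outside [0, 1], so the segments do not intersect.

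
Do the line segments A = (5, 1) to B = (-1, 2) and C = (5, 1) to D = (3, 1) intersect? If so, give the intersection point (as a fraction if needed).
Yes; intersection at (5, 1) (t = 0 on AB, s = 0 on CD)

Parametrize AB as A + t(B − A) = (5 + -6 t, 1 + 1 t) and CD as C + s(D − C) = (5 + -2 s, 1 + 0 s). Solve the linear system for (t, s). Determinant = -2 ≠ 0, so a unique intersection of the containing lines exists. Solution: t = 0, s = 0 — both in [0, 1], so the segments cross. Intersection point: (5, 1).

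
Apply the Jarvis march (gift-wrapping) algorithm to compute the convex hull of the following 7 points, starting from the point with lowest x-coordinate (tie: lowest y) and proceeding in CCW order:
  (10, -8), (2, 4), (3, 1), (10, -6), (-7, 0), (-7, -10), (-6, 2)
Hull (CCW) = [(-7, -10), (10, -8), (10, -6), (2, 4), (-6, 2), (-7, 0)]

Jarvis march: at each step, from the current hull vertex p, select the next vertex q as the point such that every other point lies strictly to the left of (or on) the directed line p → q. (Equivalently: for every other point r, the cross product (q − p) × (r − p) ≥ 0.)
Starting point (lowest x, tie lowest y): (-7, -10). Wrap until returning to start. Resulting hull: (-7, -10), (10, -8), (10, -6), (2, 4), (-6, 2), (-7, 0).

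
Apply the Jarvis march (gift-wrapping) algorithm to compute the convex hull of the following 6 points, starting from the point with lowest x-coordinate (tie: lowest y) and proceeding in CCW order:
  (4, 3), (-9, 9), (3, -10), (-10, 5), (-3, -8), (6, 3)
Hull (CCW) = [(-10, 5), (-3, -8), (3, -10), (6, 3), (-9, 9)]

Jarvis march: at each step, from the current hull vertex p, select the next vertex q as the point such that every other point lies strictly to the left of (or on) the directed line p → q. (Equivalently: for every other point r, the cross product (q − p) × (r − p) ≥ 0.)
Starting point (lowest x, tie lowest y): (-10, 5). Wrap until returning to start. Resulting hull: (-10, 5), (-3, -8), (3, -10), (6, 3), (-9, 9).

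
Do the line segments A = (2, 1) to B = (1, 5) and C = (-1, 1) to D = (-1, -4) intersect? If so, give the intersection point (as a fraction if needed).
No (intersection of containing lines falls outside at least one segment)

Parametrize and solve: t = 3, s = -12/5. At least one of these is outside [0, 1], so the segments do not intersect.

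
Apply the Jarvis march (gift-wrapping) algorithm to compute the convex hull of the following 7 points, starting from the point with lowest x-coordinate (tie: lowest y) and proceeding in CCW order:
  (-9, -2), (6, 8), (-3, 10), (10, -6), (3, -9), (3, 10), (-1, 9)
Hull (CCW) = [(-9, -2), (3, -9), (10, -6), (6, 8), (3, 10), (-3, 10)]

Jarvis march: at each step, from the current hull vertex p, select the next vertex q as the point such that every other point lies strictly to the left of (or on) the directed line p → q. (Equivalently: for every other point r, the cross product (q − p) × (r − p) ≥ 0.)
Starting point (lowest x, tie lowest y): (-9, -2). Wrap until returning to start. Resulting hull: (-9, -2), (3, -9), (10, -6), (6, 8), (3, 10), (-3, 10).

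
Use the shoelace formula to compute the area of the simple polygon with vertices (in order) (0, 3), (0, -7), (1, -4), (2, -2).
Area = 19/2

Shoelace formula: Area = (1/2) |Σ_i (x_i · y_{i+1} − x_{i+1} · y_i)| (indices mod n). Compute each cross term:
  (0)(-7) − (0)(3) = 0
  (0)(-4) − (1)(-7) = 7
  (1)(-2) − (2)(-4) = 6
  (2)(3) − (0)(-2) = 6
Sum = 19, so (signed) Area = 19/2 = 19/2, |Area| = 19/2.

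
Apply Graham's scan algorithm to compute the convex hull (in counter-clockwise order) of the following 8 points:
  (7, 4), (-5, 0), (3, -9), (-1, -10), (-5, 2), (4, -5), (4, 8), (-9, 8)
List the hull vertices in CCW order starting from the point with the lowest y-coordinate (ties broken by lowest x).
Hull (CCW) = [(-1, -10), (3, -9), (7, 4), (4, 8), (-9, 8)]

Graham scan procedure:
  1. Find the pivot p₀ = point with lowest y (tie → lowest x): (-1, -10).
  2. Sort the remaining points by polar angle around p₀.
  3. Walk through sorted points, maintaining a stack; pop the top while the last three entries make a non-left turn (cross product ≤ 0).
  4. Final stack is the convex hull in CCW order: (-1, -10), (3, -9), (7, 4), (4, 8), (-9, 8).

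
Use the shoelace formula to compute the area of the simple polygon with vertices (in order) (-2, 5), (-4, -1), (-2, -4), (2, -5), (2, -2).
Area = 33

Shoelace formula: Area = (1/2) |Σ_i (x_i · y_{i+1} − x_{i+1} · y_i)| (indices mod n). Compute each cross term:
  (-2)(-1) − (-4)(5) = 22
  (-4)(-4) − (-2)(-1) = 14
  (-2)(-5) − (2)(-4) = 18
  (2)(-2) − (2)(-5) = 6
  (2)(5) − (-2)(-2) = 6
Sum = 66, so (signed) Area = 66/2 = 33, |Area| = 33.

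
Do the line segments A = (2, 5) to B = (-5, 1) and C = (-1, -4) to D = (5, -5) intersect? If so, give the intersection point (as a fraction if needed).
No (intersection of containing lines falls outside at least one segment)

Parametrize and solve: t = 57/31, s = -51/31. At least one of these is outside [0, 1], so the segments do not intersect.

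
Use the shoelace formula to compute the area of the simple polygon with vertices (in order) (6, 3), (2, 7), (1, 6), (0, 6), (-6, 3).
Area = 47/2

Shoelace formula: Area = (1/2) |Σ_i (x_i · y_{i+1} − x_{i+1} · y_i)| (indices mod n). Compute each cross term:
  (6)(7) − (2)(3) = 36
  (2)(6) − (1)(7) = 5
  (1)(6) − (0)(6) = 6
  (0)(3) − (-6)(6) = 36
  (-6)(3) − (6)(3) = -36
Sum = 47, so (signed) Area = 47/2 = 47/2, |Area| = 47/2.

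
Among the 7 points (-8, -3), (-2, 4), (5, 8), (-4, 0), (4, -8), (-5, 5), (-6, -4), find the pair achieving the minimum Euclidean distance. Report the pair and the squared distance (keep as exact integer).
Pair = ((-8, -3), (-6, -4)); squared distance = 5

Compute all C(7, 2) = 21 pairwise squared distances (x_i − x_j)² + (y_i − y_j)². The minimum is 5, attained by the pair ((-8, -3), (-6, -4)).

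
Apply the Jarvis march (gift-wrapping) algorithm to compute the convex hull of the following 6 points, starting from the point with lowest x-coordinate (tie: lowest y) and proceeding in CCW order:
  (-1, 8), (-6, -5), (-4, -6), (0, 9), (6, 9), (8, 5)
Hull (CCW) = [(-6, -5), (-4, -6), (8, 5), (6, 9), (0, 9), (-1, 8)]

Jarvis march: at each step, from the current hull vertex p, select the next vertex q as the point such that every other point lies strictly to the left of (or on) the directed line p → q. (Equivalently: for every other point r, the cross product (q − p) × (r − p) ≥ 0.)
Starting point (lowest x, tie lowest y): (-6, -5). Wrap until returning to start. Resulting hull: (-6, -5), (-4, -6), (8, 5), (6, 9), (0, 9), (-1, 8).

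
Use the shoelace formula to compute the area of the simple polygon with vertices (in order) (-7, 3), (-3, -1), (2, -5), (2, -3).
Area = 11

Shoelace formula: Area = (1/2) |Σ_i (x_i · y_{i+1} − x_{i+1} · y_i)| (indices mod n). Compute each cross term:
  (-7)(-1) − (-3)(3) = 16
  (-3)(-5) − (2)(-1) = 17
  (2)(-3) − (2)(-5) = 4
  (2)(3) − (-7)(-3) = -15
Sum = 22, so (signed) Area = 22/2 = 11, |Area| = 11.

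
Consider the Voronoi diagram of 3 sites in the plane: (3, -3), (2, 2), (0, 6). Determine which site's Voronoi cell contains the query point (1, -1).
Nearest site = (3, -3)

The Voronoi cell of site s contains exactly those query points closer to s than to any other site. Compute squared distances from q = (1, -1) to each site:
  (3 − 1)² + (-3 − -1)² = 8
  (2 − 1)² + (2 − -1)² = 10
  (0 − 1)² + (6 − -1)² = 50
Minimum is attained by (3, -3), so q lies in its Voronoi cell.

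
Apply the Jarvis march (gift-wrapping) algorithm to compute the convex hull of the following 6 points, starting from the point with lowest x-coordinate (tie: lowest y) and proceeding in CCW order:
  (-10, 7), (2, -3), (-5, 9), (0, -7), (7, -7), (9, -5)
Hull (CCW) = [(-10, 7), (0, -7), (7, -7), (9, -5), (-5, 9)]

Jarvis march: at each step, from the current hull vertex p, select the next vertex q as the point such that every other point lies strictly to the left of (or on) the directed line p → q. (Equivalently: for every other point r, the cross product (q − p) × (r − p) ≥ 0.)
Starting point (lowest x, tie lowest y): (-10, 7). Wrap until returning to start. Resulting hull: (-10, 7), (0, -7), (7, -7), (9, -5), (-5, 9).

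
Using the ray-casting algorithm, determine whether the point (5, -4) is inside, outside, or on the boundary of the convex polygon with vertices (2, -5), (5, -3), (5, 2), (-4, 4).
The point (5, -4) lies strictly outside the polygon

Cast a horizontal ray to the right from the query point and count how many polygon edges it crosses (each edge strictly once or zero times, handled with the usual half-open convention). 
Parity of crossings → even ⇒ outside.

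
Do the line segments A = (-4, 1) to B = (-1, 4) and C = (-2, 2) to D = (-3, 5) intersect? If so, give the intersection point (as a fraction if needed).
Yes; intersection at (-9/4, 11/4) (t = 7/12 on AB, s = 1/4 on CD)

Parametrize AB as A + t(B − A) = (-4 + 3 t, 1 + 3 t) and CD as C + s(D − C) = (-2 + -1 s, 2 + 3 s). Solve the linear system for (t, s). Determinant = -12 ≠ 0, so a unique intersection of the containing lines exists. Solution: t = 7/12, s = 1/4 — both in [0, 1], so the segments cross. Intersection point: (-9/4, 11/4).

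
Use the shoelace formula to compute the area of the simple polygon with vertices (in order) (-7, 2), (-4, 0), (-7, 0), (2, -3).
Area = 6

Shoelace formula: Area = (1/2) |Σ_i (x_i · y_{i+1} − x_{i+1} · y_i)| (indices mod n). Compute each cross term:
  (-7)(0) − (-4)(2) = 8
  (-4)(0) − (-7)(0) = 0
  (-7)(-3) − (2)(0) = 21
  (2)(2) − (-7)(-3) = -17
Sum = 12, so (signed) Area = 12/2 = 6, |Area| = 6.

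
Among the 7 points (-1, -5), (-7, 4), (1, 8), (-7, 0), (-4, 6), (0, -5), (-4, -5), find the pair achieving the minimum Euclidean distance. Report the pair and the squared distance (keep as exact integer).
Pair = ((-1, -5), (0, -5)); squared distance = 1

Compute all C(7, 2) = 21 pairwise squared distances (x_i − x_j)² + (y_i − y_j)². The minimum is 1, attained by the pair ((-1, -5), (0, -5)).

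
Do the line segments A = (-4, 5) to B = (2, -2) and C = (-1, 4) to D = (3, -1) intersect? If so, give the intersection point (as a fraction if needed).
No (intersection of containing lines falls outside at least one segment)

Parametrize and solve: t = 11/2, s = 15/2. At least one of these is outside [0, 1], so the segments do not intersect.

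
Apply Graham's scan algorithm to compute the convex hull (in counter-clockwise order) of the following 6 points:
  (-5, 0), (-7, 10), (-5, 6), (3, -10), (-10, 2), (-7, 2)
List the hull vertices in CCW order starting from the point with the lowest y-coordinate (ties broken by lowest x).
Hull (CCW) = [(3, -10), (-7, 10), (-10, 2)]

Graham scan procedure:
  1. Find the pivot p₀ = point with lowest y (tie → lowest x): (3, -10).
  2. Sort the remaining points by polar angle around p₀.
  3. Walk through sorted points, maintaining a stack; pop the top while the last three entries make a non-left turn (cross product ≤ 0).
  4. Final stack is the convex hull in CCW order: (3, -10), (-7, 10), (-10, 2).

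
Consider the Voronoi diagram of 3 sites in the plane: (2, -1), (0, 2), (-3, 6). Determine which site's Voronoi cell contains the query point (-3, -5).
Nearest site = (2, -1)

The Voronoi cell of site s contains exactly those query points closer to s than to any other site. Compute squared distances from q = (-3, -5) to each site:
  (2 − -3)² + (-1 − -5)² = 41
  (0 − -3)² + (2 − -5)² = 58
  (-3 − -3)² + (6 − -5)² = 121
Minimum is attained by (2, -1), so q lies in its Voronoi cell.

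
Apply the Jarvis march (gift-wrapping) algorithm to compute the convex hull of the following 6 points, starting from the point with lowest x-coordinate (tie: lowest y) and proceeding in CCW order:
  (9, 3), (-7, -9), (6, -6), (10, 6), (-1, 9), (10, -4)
Hull (CCW) = [(-7, -9), (6, -6), (10, -4), (10, 6), (-1, 9)]

Jarvis march: at each step, from the current hull vertex p, select the next vertex q as the point such that every other point lies strictly to the left of (or on) the directed line p → q. (Equivalently: for every other point r, the cross product (q − p) × (r − p) ≥ 0.)
Starting point (lowest x, tie lowest y): (-7, -9). Wrap until returning to start. Resulting hull: (-7, -9), (6, -6), (10, -4), (10, 6), (-1, 9).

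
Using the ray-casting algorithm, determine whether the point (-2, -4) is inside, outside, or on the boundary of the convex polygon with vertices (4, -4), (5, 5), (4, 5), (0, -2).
The point (-2, -4) lies strictly outside the polygon

Cast a horizontal ray to the right from the query point and count how many polygon edges it crosses (each edge strictly once or zero times, handled with the usual half-open convention). 
Parity of crossings → even ⇒ outside.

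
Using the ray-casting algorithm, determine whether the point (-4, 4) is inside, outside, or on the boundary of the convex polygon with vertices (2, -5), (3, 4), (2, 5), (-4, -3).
The point (-4, 4) lies strictly outside the polygon

Cast a horizontal ray to the right from the query point and count how many polygon edges it crosses (each edge strictly once or zero times, handled with the usual half-open convention). 
Parity of crossings → even ⇒ outside.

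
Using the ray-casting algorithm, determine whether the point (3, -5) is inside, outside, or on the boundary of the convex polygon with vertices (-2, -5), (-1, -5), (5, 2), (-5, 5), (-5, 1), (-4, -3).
The point (3, -5) lies strictly outside the polygon

Cast a horizontal ray to the right from the query point and count how many polygon edges it crosses (each edge strictly once or zero times, handled with the usual half-open convention). 
Parity of crossings → even ⇒ outside.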